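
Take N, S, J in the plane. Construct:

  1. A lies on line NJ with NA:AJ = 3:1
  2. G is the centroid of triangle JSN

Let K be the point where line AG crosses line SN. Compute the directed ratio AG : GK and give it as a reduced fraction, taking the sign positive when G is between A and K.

Assign N = (0, 0), S = (1, 0), J = (0, 1) — the answer is frame-independent, so this choice is without loss of generality.
1. A lies on line NJ with NA:AJ = 3:1 ⇒ A = (0, 3/4)
2. G is the centroid of triangle JSN ⇒ G = (1/3, 1/3)
line AG meets SN at K = (3/5, 0)
G = A + t·(K−A) with t = 5/9, so AG:GK = 5/9:4/9

AG:GK = 5/4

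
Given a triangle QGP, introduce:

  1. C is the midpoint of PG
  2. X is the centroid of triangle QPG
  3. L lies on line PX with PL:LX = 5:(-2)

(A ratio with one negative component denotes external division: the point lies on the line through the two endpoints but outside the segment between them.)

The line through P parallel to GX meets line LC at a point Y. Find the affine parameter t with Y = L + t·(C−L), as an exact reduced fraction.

Assign Q = (0, 0), G = (1, 0), P = (0, 1) — the answer is frame-independent, so this choice is without loss of generality.
1. C is the midpoint of PG ⇒ C = (1/2, 1/2)
2. X is the centroid of triangle QPG ⇒ X = (1/3, 1/3)
3. L lies on line PX with PL:LX = 5:(-2) ⇒ L = (5/9, -1/9)
through P parallel to GX: direction (-2/3, 1/3); meets LC at Y = (10/21, 16/21)
Y = L + t·(C−L) with t = 10/7

t = 10/7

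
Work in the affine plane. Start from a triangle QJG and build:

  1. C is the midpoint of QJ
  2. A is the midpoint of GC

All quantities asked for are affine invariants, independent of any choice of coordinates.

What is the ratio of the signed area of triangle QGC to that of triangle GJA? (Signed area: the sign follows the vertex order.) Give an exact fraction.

[QGC]:[GJA] = 2

Choose coordinates Q = (0, 0), J = (1, 0), G = (0, 1).
1. C is the midpoint of QJ ⇒ C = (1/2, 0)
2. A is the midpoint of GC ⇒ A = (1/4, 1/2)
2·[QGC] = -1/2, 2·[GJA] = -1/4
[QGC]:[GJA] = -1/2:-1/4 = 2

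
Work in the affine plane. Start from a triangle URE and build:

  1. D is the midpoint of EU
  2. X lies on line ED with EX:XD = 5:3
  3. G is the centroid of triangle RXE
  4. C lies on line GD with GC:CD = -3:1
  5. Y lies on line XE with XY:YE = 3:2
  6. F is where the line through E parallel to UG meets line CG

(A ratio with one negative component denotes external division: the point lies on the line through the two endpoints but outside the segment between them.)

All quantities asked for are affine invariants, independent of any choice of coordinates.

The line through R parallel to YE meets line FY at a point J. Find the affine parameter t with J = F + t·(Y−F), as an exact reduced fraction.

Choose coordinates U = (0, 0), R = (1, 0), E = (0, 1).
1. D is the midpoint of EU ⇒ D = (0, 1/2)
2. X lies on line ED with EX:XD = 5:3 ⇒ X = (0, 11/16)
3. G is the centroid of triangle RXE ⇒ G = (1/3, 9/16)
4. C lies on line GD with GC:CD = -3:1 ⇒ C = (-1/6, 15/32)
5. Y lies on line XE with XY:YE = 3:2 ⇒ Y = (0, 7/8)
6. F is where the line through E parallel to UG meets line CG ⇒ F = (-1/3, 7/16)
through R parallel to YE: direction (0, 1/8); meets FY at J = (1, 35/16)
J = F + t·(Y−F) with t = 4

t = 4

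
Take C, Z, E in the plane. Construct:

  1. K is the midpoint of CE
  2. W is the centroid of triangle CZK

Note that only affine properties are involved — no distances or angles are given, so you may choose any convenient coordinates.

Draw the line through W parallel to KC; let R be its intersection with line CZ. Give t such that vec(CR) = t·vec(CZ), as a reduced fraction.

t = 1/3

Assign C = (0, 0), Z = (1, 0), E = (0, 1) — the answer is frame-independent, so this choice is without loss of generality.
1. K is the midpoint of CE ⇒ K = (0, 1/2)
2. W is the centroid of triangle CZK ⇒ W = (1/3, 1/6)
through W parallel to KC: direction (0, -1/2); meets CZ at R = (1/3, 0)
R = C + t·(Z−C) with t = 1/3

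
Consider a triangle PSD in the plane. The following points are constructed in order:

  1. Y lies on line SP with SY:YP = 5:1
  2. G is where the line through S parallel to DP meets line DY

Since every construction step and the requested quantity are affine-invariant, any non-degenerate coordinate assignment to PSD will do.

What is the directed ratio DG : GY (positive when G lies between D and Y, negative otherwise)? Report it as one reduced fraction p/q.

DG:GY = -6/5

Set P = (0, 0), S = (1, 0), D = (0, 1); any affine frame gives the same invariant.
1. Y lies on line SP with SY:YP = 5:1 ⇒ Y = (1/6, 0)
2. G is where the line through S parallel to DP meets line DY ⇒ G = (1, -5)
G = D + t·(Y−D) with t = 6, so DG:GY = t:(1−t) = 6:-5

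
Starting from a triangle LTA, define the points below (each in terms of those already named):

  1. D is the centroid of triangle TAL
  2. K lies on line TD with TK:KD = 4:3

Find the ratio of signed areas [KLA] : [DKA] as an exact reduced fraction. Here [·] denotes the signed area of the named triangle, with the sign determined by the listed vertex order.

Set L = (0, 0), T = (1, 0), A = (0, 1); any affine frame gives the same invariant.
1. D is the centroid of triangle TAL ⇒ D = (1/3, 1/3)
2. K lies on line TD with TK:KD = 4:3 ⇒ K = (13/21, 4/21)
2·[KLA] = -13/21, 2·[DKA] = 1/7
[KLA]:[DKA] = -13/21:1/7 = -13/3

[KLA]:[DKA] = -13/3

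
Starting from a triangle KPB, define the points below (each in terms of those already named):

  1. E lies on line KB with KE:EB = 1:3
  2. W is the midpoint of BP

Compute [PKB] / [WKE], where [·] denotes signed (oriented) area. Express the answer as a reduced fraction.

[PKB]:[WKE] = 8

Set K = (0, 0), P = (1, 0), B = (0, 1); any affine frame gives the same invariant.
1. E lies on line KB with KE:EB = 1:3 ⇒ E = (0, 1/4)
2. W is the midpoint of BP ⇒ W = (1/2, 1/2)
2·[PKB] = -1, 2·[WKE] = -1/8
[PKB]:[WKE] = -1:-1/8 = 8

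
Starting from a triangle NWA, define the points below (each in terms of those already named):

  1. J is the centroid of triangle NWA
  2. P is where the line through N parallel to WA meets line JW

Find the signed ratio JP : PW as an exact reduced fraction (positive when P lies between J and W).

JP:PW = -2/3

Work in coordinates with N = (0, 0), W = (1, 0), A = (0, 1).
1. J is the centroid of triangle NWA ⇒ J = (1/3, 1/3)
2. P is where the line through N parallel to WA meets line JW ⇒ P = (-1, 1)
P = J + t·(W−J) with t = -2, so JP:PW = t:(1−t) = -2:3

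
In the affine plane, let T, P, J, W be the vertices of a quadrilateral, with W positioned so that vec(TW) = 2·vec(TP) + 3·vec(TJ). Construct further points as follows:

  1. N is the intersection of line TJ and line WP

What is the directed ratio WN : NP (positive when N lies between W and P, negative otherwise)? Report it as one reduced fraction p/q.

Choose coordinates T = (0, 0), P = (1, 0), J = (0, 1), W = (2, 3).
1. N is the intersection of line TJ and line WP ⇒ N = (0, -3)
N = W + t·(P−W) with t = 2, so WN:NP = t:(1−t) = 2:-1

WN:NP = -2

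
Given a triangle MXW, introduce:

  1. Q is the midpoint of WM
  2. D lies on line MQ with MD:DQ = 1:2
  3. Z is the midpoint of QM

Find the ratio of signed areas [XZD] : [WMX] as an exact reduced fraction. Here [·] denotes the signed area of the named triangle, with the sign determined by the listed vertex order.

Work in coordinates with M = (0, 0), X = (1, 0), W = (0, 1).
1. Q is the midpoint of WM ⇒ Q = (0, 1/2)
2. D lies on line MQ with MD:DQ = 1:2 ⇒ D = (0, 1/6)
3. Z is the midpoint of QM ⇒ Z = (0, 1/4)
2·[XZD] = 1/12, 2·[WMX] = 1
[XZD]:[WMX] = 1/12:1 = 1/12

[XZD]:[WMX] = 1/12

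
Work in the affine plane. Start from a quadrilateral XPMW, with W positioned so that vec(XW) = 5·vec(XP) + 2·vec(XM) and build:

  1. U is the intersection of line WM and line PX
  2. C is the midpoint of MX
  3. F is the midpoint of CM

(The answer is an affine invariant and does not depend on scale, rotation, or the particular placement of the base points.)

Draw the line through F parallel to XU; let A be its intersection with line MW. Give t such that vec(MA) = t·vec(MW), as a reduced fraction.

t = -1/4

Choose coordinates X = (0, 0), P = (1, 0), M = (0, 1), W = (5, 2).
1. U is the intersection of line WM and line PX ⇒ U = (-5, 0)
2. C is the midpoint of MX ⇒ C = (0, 1/2)
3. F is the midpoint of CM ⇒ F = (0, 3/4)
through F parallel to XU: direction (-5, 0); meets MW at A = (-5/4, 3/4)
A = M + t·(W−M) with t = -1/4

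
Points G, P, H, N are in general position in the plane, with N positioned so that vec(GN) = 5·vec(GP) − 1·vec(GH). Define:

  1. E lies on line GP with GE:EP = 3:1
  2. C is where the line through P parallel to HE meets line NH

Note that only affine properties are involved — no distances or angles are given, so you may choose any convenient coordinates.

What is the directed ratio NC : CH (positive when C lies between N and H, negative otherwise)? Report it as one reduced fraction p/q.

Assign G = (0, 0), P = (1, 0), H = (0, 1), N = (5, -1) — the answer is frame-independent, so this choice is without loss of generality.
1. E lies on line GP with GE:EP = 3:1 ⇒ E = (3/4, 0)
2. C is where the line through P parallel to HE meets line NH ⇒ C = (5/14, 6/7)
C = N + t·(H−N) with t = 13/14, so NC:CH = t:(1−t) = 13/14:1/14

NC:CH = 13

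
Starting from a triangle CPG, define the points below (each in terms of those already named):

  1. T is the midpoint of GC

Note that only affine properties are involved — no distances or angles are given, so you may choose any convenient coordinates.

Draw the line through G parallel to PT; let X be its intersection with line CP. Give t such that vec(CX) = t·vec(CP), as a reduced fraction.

t = 2

Assign C = (0, 0), P = (1, 0), G = (0, 1) — the answer is frame-independent, so this choice is without loss of generality.
1. T is the midpoint of GC ⇒ T = (0, 1/2)
through G parallel to PT: direction (-1, 1/2); meets CP at X = (2, 0)
X = C + t·(P−C) with t = 2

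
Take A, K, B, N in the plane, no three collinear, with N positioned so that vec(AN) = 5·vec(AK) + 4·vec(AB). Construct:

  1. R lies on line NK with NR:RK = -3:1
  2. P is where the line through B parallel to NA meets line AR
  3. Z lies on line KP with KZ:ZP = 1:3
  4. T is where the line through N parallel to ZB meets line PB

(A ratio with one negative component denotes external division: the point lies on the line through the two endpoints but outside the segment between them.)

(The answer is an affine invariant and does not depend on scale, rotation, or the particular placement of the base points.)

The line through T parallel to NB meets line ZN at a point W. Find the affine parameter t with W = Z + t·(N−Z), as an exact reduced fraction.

t = 47/27

Choose coordinates A = (0, 0), K = (1, 0), B = (0, 1), N = (5, 4).
1. R lies on line NK with NR:RK = -3:1 ⇒ R = (-1, -2)
2. P is where the line through B parallel to NA meets line AR ⇒ P = (5/6, 5/3)
3. Z lies on line KP with KZ:ZP = 1:3 ⇒ Z = (23/24, 5/12)
4. T is where the line through N parallel to ZB meets line PB ⇒ T = (695/162, 359/81)
through T parallel to NB: direction (-5, -3); meets ZN at W = (1295/162, 539/81)
W = Z + t·(N−Z) with t = 47/27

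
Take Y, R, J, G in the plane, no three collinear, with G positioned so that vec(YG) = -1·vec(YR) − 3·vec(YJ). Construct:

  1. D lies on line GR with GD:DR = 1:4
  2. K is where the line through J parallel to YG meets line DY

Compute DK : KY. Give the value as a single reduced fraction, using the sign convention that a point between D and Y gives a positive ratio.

DK:KY = -8/5

Set Y = (0, 0), R = (1, 0), J = (0, 1), G = (-1, -3); any affine frame gives the same invariant.
1. D lies on line GR with GD:DR = 1:4 ⇒ D = (-3/5, -12/5)
2. K is where the line through J parallel to YG meets line DY ⇒ K = (1, 4)
K = D + t·(Y−D) with t = 8/3, so DK:KY = t:(1−t) = 8/3:-5/3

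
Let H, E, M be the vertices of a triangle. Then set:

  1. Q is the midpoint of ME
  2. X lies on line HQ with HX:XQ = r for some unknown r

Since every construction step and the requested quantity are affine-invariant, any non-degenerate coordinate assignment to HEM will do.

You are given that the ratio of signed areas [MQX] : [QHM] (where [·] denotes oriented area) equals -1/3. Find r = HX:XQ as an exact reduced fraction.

r = -4

Choose coordinates H = (0, 0), E = (1, 0), M = (0, 1).
1. Q is the midpoint of ME ⇒ Q = (1/2, 1/2)
2. With HX:XQ = r, write λ = r/(r+1) so X = H + λ·(Q−H); X is affine-linear in λ
Every point depending on X is an affine combination of X and λ-independent points, so each such coordinate is linear in λ; the λ² term in each signed area is a multiple of (Q−H)×(Q−H) = 0, so 2·[MQX] and 2·[QHM] are each linear in λ. Evaluating at λ=0 and λ=1:
  2·[MQX] = 1/2·λ − 1/2,   2·[QHM] = -1/2
So [MQX]:[QHM] = (1/2·λ − 1/2) / (-1/2). Setting this equal to -1/3:
  1/2·λ − 1/2 = -1/3·(-1/2)  ⇒  λ = 4/3
Then r = λ/(1−λ) = (4/3)/(-1/3) = -4. Check: with r = -4, X = (2/3, 2/3) and [MQX]:[QHM] = -1/3 as required.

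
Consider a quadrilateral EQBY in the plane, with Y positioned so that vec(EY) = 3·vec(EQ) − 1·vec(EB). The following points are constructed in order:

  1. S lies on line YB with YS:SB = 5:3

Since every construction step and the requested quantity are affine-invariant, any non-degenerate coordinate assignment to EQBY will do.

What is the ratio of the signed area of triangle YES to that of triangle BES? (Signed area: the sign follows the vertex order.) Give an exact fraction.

Work in coordinates with E = (0, 0), Q = (1, 0), B = (0, 1), Y = (3, -1).
1. S lies on line YB with YS:SB = 5:3 ⇒ S = (9/8, 1/4)
2·[YES] = -15/8, 2·[BES] = 9/8
[YES]:[BES] = -15/8:9/8 = -5/3

[YES]:[BES] = -5/3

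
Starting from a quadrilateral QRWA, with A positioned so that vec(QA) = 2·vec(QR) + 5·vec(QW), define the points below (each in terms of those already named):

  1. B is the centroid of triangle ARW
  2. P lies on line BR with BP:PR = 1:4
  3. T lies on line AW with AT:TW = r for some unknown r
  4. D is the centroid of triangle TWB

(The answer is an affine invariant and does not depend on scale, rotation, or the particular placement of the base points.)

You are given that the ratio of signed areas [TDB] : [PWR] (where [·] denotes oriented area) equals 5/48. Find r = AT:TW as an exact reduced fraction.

r = 3

Work in coordinates with Q = (0, 0), R = (1, 0), W = (0, 1), A = (2, 5).
1. B is the centroid of triangle ARW ⇒ B = (1, 2)
2. P lies on line BR with BP:PR = 1:4 ⇒ P = (1, 8/5)
3. With AT:TW = r, write λ = r/(r+1) so T = A + λ·(W−A); T is affine-linear in λ
4. D is the centroid of triangle TWB ⇒ D is an affine combination of earlier points and hence also affine-linear in λ
Every point depending on T is an affine combination of T and λ-independent points, so each such coordinate is linear in λ; the λ² term in each signed area is a multiple of (W−A)×(W−A) = 0, so 2·[TDB] and 2·[PWR] are each linear in λ. Evaluating at λ=0 and λ=1:
  2·[TDB] = -2/3·λ + 2/3,   2·[PWR] = 8/5
So [TDB]:[PWR] = (-2/3·λ + 2/3) / (8/5). Setting this equal to 5/48:
  -2/3·λ + 2/3 = 5/48·(8/5)  ⇒  λ = 3/4
Then r = λ/(1−λ) = (3/4)/(1/4) = 3. Check: with r = 3, T = (1/2, 2) and [TDB]:[PWR] = 5/48 as required.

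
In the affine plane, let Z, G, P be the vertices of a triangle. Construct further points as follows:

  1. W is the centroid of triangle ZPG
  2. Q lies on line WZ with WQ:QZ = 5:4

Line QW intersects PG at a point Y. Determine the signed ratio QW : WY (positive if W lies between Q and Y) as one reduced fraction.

Assign Z = (0, 0), G = (1, 0), P = (0, 1) — the answer is frame-independent, so this choice is without loss of generality.
1. W is the centroid of triangle ZPG ⇒ W = (1/3, 1/3)
2. Q lies on line WZ with WQ:QZ = 5:4 ⇒ Q = (4/27, 4/27)
line QW meets PG at Y = (1/2, 1/2)
W = Q + t·(Y−Q) with t = 10/19, so QW:WY = 10/19:9/19

QW:WY = 10/9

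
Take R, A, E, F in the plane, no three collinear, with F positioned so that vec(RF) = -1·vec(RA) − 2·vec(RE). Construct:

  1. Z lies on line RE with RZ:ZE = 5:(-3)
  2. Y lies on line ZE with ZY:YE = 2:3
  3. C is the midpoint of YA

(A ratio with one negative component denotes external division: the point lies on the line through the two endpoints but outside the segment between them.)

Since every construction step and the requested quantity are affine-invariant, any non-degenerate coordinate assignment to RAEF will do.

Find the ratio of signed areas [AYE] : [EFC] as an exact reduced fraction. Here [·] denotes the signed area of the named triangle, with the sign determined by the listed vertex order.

Choose coordinates R = (0, 0), A = (1, 0), E = (0, 1), F = (-1, -2).
1. Z lies on line RE with RZ:ZE = 5:(-3) ⇒ Z = (0, 5/2)
2. Y lies on line ZE with ZY:YE = 2:3 ⇒ Y = (0, 19/10)
3. C is the midpoint of YA ⇒ C = (1/2, 19/20)
2·[AYE] = 9/10, 2·[EFC] = 31/20
[AYE]:[EFC] = 9/10:31/20 = 18/31

[AYE]:[EFC] = 18/31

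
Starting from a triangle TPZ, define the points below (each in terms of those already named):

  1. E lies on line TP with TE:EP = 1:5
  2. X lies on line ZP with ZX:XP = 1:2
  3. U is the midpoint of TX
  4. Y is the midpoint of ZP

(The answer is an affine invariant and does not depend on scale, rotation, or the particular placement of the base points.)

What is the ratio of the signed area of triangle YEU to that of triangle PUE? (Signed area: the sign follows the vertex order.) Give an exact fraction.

[YEU]:[PUE] = -2/5

Set T = (0, 0), P = (1, 0), Z = (0, 1); any affine frame gives the same invariant.
1. E lies on line TP with TE:EP = 1:5 ⇒ E = (1/6, 0)
2. X lies on line ZP with ZX:XP = 1:2 ⇒ X = (1/3, 2/3)
3. U is the midpoint of TX ⇒ U = (1/6, 1/3)
4. Y is the midpoint of ZP ⇒ Y = (1/2, 1/2)
2·[YEU] = -1/9, 2·[PUE] = 5/18
[YEU]:[PUE] = -1/9:5/18 = -2/5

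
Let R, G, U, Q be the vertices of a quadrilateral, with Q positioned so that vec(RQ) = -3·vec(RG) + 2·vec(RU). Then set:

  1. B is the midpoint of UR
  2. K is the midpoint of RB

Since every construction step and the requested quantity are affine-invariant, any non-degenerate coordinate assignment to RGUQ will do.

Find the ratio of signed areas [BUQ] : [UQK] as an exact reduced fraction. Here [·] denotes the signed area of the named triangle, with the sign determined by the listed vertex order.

Assign R = (0, 0), G = (1, 0), U = (0, 1), Q = (-3, 2) — the answer is frame-independent, so this choice is without loss of generality.
1. B is the midpoint of UR ⇒ B = (0, 1/2)
2. K is the midpoint of RB ⇒ K = (0, 1/4)
2·[BUQ] = 3/2, 2·[UQK] = 9/4
[BUQ]:[UQK] = 3/2:9/4 = 2/3

[BUQ]:[UQK] = 2/3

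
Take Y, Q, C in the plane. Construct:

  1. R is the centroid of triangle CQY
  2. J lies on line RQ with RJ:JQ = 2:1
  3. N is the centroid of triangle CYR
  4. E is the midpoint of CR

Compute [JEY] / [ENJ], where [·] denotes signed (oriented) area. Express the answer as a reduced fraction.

[JEY]:[ENJ] = 3

Set Y = (0, 0), Q = (1, 0), C = (0, 1); any affine frame gives the same invariant.
1. R is the centroid of triangle CQY ⇒ R = (1/3, 1/3)
2. J lies on line RQ with RJ:JQ = 2:1 ⇒ J = (7/9, 1/9)
3. N is the centroid of triangle CYR ⇒ N = (1/9, 4/9)
4. E is the midpoint of CR ⇒ E = (1/6, 2/3)
2·[JEY] = 1/2, 2·[ENJ] = 1/6
[JEY]:[ENJ] = 1/2:1/6 = 3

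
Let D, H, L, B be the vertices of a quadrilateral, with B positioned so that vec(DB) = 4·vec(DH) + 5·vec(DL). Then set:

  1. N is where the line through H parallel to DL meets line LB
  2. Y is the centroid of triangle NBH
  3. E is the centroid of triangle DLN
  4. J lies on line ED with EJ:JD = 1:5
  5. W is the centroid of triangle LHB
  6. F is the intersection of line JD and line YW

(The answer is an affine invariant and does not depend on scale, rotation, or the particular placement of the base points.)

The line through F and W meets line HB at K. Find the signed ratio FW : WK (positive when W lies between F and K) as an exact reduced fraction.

Choose coordinates D = (0, 0), H = (1, 0), L = (0, 1), B = (4, 5).
1. N is where the line through H parallel to DL meets line LB ⇒ N = (1, 2)
2. Y is the centroid of triangle NBH ⇒ Y = (2, 7/3)
3. E is the centroid of triangle DLN ⇒ E = (1/3, 1)
4. J lies on line ED with EJ:JD = 1:5 ⇒ J = (5/18, 5/6)
5. W is the centroid of triangle LHB ⇒ W = (5/3, 2)
6. F is the intersection of line JD and line YW ⇒ F = (1/6, 1/2)
line FW meets HB at K = (3, 10/3)
W = F + t·(K−F) with t = 9/17, so FW:WK = 9/17:8/17

FW:WK = 9/8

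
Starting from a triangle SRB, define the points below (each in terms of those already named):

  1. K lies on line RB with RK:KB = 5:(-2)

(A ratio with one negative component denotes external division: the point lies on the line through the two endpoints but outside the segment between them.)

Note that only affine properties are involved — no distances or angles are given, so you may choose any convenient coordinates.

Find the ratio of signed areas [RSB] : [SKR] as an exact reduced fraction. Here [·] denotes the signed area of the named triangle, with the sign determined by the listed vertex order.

[RSB]:[SKR] = 3/5

Work in coordinates with S = (0, 0), R = (1, 0), B = (0, 1).
1. K lies on line RB with RK:KB = 5:(-2) ⇒ K = (-2/3, 5/3)
2·[RSB] = -1, 2·[SKR] = -5/3
[RSB]:[SKR] = -1:-5/3 = 3/5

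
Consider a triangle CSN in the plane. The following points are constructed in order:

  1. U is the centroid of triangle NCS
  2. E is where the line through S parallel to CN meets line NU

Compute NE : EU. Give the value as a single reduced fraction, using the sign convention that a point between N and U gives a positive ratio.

Choose coordinates C = (0, 0), S = (1, 0), N = (0, 1).
1. U is the centroid of triangle NCS ⇒ U = (1/3, 1/3)
2. E is where the line through S parallel to CN meets line NU ⇒ E = (1, -1)
E = N + t·(U−N) with t = 3, so NE:EU = t:(1−t) = 3:-2

NE:EU = -3/2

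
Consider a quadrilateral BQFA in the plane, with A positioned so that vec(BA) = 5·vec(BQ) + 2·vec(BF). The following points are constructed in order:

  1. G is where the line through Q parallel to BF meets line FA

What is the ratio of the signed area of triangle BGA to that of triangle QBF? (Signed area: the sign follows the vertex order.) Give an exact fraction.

[BGA]:[QBF] = 4

Choose coordinates B = (0, 0), Q = (1, 0), F = (0, 1), A = (5, 2).
1. G is where the line through Q parallel to BF meets line FA ⇒ G = (1, 6/5)
2·[BGA] = -4, 2·[QBF] = -1
[BGA]:[QBF] = -4:-1 = 4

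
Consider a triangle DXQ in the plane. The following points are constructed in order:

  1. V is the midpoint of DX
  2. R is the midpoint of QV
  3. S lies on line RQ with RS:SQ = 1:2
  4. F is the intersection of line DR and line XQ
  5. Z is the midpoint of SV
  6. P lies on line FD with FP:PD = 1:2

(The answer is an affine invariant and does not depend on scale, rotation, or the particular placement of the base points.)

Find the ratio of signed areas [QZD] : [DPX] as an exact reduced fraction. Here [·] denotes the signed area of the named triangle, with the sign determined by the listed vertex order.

Choose coordinates D = (0, 0), X = (1, 0), Q = (0, 1).
1. V is the midpoint of DX ⇒ V = (1/2, 0)
2. R is the midpoint of QV ⇒ R = (1/4, 1/2)
3. S lies on line RQ with RS:SQ = 1:2 ⇒ S = (1/6, 2/3)
4. F is the intersection of line DR and line XQ ⇒ F = (1/3, 2/3)
5. Z is the midpoint of SV ⇒ Z = (1/3, 1/3)
6. P lies on line FD with FP:PD = 1:2 ⇒ P = (2/9, 4/9)
2·[QZD] = -1/3, 2·[DPX] = -4/9
[QZD]:[DPX] = -1/3:-4/9 = 3/4

[QZD]:[DPX] = 3/4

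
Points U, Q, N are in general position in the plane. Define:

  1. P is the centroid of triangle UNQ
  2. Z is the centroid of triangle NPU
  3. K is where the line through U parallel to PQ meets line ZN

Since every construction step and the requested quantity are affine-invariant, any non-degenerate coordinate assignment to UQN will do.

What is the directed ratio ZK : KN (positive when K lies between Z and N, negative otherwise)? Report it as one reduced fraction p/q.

ZK:KN = -1/2

Choose coordinates U = (0, 0), Q = (1, 0), N = (0, 1).
1. P is the centroid of triangle UNQ ⇒ P = (1/3, 1/3)
2. Z is the centroid of triangle NPU ⇒ Z = (1/9, 4/9)
3. K is where the line through U parallel to PQ meets line ZN ⇒ K = (2/9, -1/9)
K = Z + t·(N−Z) with t = -1, so ZK:KN = t:(1−t) = -1:2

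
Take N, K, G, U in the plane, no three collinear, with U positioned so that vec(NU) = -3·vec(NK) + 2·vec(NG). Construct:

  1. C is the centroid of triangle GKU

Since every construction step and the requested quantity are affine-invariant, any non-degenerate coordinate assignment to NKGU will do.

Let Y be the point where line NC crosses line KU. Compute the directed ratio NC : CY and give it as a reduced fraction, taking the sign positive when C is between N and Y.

NC:CY = -4

Choose coordinates N = (0, 0), K = (1, 0), G = (0, 1), U = (-3, 2).
1. C is the centroid of triangle GKU ⇒ C = (-2/3, 1)
line NC meets KU at Y = (-1/2, 3/4)
C = N + t·(Y−N) with t = 4/3, so NC:CY = 4/3:-1/3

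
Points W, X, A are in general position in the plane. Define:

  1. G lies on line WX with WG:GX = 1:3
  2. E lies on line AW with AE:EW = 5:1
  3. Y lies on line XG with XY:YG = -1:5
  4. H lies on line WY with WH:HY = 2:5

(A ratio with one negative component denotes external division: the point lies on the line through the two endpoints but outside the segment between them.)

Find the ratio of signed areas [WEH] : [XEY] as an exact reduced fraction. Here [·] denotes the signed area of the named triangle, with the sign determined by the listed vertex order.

Set W = (0, 0), X = (1, 0), A = (0, 1); any affine frame gives the same invariant.
1. G lies on line WX with WG:GX = 1:3 ⇒ G = (1/4, 0)
2. E lies on line AW with AE:EW = 5:1 ⇒ E = (0, 1/6)
3. Y lies on line XG with XY:YG = -1:5 ⇒ Y = (19/16, 0)
4. H lies on line WY with WH:HY = 2:5 ⇒ H = (19/56, 0)
2·[WEH] = -19/336, 2·[XEY] = -1/32
[WEH]:[XEY] = -19/336:-1/32 = 38/21

[WEH]:[XEY] = 38/21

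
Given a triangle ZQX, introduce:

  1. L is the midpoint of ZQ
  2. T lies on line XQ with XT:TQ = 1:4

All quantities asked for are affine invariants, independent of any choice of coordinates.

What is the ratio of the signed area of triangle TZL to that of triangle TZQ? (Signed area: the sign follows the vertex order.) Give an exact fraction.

Assign Z = (0, 0), Q = (1, 0), X = (0, 1) — the answer is frame-independent, so this choice is without loss of generality.
1. L is the midpoint of ZQ ⇒ L = (1/2, 0)
2. T lies on line XQ with XT:TQ = 1:4 ⇒ T = (1/5, 4/5)
2·[TZL] = 2/5, 2·[TZQ] = 4/5
[TZL]:[TZQ] = 2/5:4/5 = 1/2

[TZL]:[TZQ] = 1/2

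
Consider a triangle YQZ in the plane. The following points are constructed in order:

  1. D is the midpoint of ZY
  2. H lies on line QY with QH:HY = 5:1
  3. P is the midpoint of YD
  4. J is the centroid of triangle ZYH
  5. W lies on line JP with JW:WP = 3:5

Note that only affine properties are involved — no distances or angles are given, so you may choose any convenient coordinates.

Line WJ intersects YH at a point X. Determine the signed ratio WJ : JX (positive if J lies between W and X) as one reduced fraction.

WJ:JX = -3/32

Work in coordinates with Y = (0, 0), Q = (1, 0), Z = (0, 1).
1. D is the midpoint of ZY ⇒ D = (0, 1/2)
2. H lies on line QY with QH:HY = 5:1 ⇒ H = (1/6, 0)
3. P is the midpoint of YD ⇒ P = (0, 1/4)
4. J is the centroid of triangle ZYH ⇒ J = (1/18, 1/3)
5. W lies on line JP with JW:WP = 3:5 ⇒ W = (5/144, 29/96)
line WJ meets YH at X = (-1/6, 0)
J = W + t·(X−W) with t = -3/29, so WJ:JX = -3/29:32/29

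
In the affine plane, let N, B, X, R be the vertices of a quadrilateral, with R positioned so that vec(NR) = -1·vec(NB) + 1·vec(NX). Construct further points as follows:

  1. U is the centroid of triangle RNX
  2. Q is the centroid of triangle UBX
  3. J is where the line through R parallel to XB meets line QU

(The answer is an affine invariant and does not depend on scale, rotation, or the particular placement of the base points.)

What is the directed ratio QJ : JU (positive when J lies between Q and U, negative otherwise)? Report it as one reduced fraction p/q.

Work in coordinates with N = (0, 0), B = (1, 0), X = (0, 1), R = (-1, 1).
1. U is the centroid of triangle RNX ⇒ U = (-1/3, 2/3)
2. Q is the centroid of triangle UBX ⇒ Q = (2/9, 5/9)
3. J is where the line through R parallel to XB meets line QU ⇒ J = (-3/4, 3/4)
J = Q + t·(U−Q) with t = 7/4, so QJ:JU = t:(1−t) = 7/4:-3/4

QJ:JU = -7/3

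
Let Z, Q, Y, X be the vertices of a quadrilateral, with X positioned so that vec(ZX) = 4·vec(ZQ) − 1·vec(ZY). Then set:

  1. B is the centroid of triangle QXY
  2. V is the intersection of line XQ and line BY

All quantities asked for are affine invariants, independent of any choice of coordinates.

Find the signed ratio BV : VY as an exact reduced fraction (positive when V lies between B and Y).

Assign Z = (0, 0), Q = (1, 0), Y = (0, 1), X = (4, -1) — the answer is frame-independent, so this choice is without loss of generality.
1. B is the centroid of triangle QXY ⇒ B = (5/3, 0)
2. V is the intersection of line XQ and line BY ⇒ V = (5/2, -1/2)
V = B + t·(Y−B) with t = -1/2, so BV:VY = t:(1−t) = -1/2:3/2

BV:VY = -1/3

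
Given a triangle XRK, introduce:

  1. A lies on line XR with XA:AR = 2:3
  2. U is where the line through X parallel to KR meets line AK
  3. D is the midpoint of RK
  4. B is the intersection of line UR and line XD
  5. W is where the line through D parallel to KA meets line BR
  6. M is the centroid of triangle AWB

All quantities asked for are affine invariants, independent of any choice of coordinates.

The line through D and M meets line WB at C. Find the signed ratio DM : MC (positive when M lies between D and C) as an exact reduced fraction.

DM:MC = 11/4

Work in coordinates with X = (0, 0), R = (1, 0), K = (0, 1).
1. A lies on line XR with XA:AR = 2:3 ⇒ A = (2/5, 0)
2. U is where the line through X parallel to KR meets line AK ⇒ U = (2/3, -2/3)
3. D is the midpoint of RK ⇒ D = (1/2, 1/2)
4. B is the intersection of line UR and line XD ⇒ B = (2, 2)
5. W is where the line through D parallel to KA meets line BR ⇒ W = (5/6, -1/3)
6. M is the centroid of triangle AWB ⇒ M = (97/90, 5/9)
line DM meets WB at C = (85/66, 19/33)
M = D + t·(C−D) with t = 11/15, so DM:MC = 11/15:4/15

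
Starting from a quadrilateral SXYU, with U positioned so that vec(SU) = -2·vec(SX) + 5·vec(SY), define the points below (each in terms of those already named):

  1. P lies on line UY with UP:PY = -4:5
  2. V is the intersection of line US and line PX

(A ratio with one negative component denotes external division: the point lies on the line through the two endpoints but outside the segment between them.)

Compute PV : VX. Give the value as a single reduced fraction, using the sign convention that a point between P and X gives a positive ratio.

PV:VX = 8/5

Assign S = (0, 0), X = (1, 0), Y = (0, 1), U = (-2, 5) — the answer is frame-independent, so this choice is without loss of generality.
1. P lies on line UY with UP:PY = -4:5 ⇒ P = (-10, 21)
2. V is the intersection of line US and line PX ⇒ V = (-42/13, 105/13)
V = P + t·(X−P) with t = 8/13, so PV:VX = t:(1−t) = 8/13:5/13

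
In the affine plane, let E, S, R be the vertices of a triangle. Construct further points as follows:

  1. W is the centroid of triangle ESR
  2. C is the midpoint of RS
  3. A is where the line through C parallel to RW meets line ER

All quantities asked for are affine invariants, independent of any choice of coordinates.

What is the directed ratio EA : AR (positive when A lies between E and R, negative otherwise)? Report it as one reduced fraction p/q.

Choose coordinates E = (0, 0), S = (1, 0), R = (0, 1).
1. W is the centroid of triangle ESR ⇒ W = (1/3, 1/3)
2. C is the midpoint of RS ⇒ C = (1/2, 1/2)
3. A is where the line through C parallel to RW meets line ER ⇒ A = (0, 3/2)
A = E + t·(R−E) with t = 3/2, so EA:AR = t:(1−t) = 3/2:-1/2

EA:AR = -3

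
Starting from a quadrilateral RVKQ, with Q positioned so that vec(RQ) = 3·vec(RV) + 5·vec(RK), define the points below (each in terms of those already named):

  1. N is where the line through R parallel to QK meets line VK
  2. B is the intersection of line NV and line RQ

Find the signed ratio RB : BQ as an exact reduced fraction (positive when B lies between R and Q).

Choose coordinates R = (0, 0), V = (1, 0), K = (0, 1), Q = (3, 5).
1. N is where the line through R parallel to QK meets line VK ⇒ N = (3/7, 4/7)
2. B is the intersection of line NV and line RQ ⇒ B = (3/8, 5/8)
B = R + t·(Q−R) with t = 1/8, so RB:BQ = t:(1−t) = 1/8:7/8

RB:BQ = 1/7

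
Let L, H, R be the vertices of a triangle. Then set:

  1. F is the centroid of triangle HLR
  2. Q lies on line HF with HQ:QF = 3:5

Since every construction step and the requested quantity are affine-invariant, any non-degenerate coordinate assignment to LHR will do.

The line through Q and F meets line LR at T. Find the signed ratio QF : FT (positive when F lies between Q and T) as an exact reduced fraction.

Assign L = (0, 0), H = (1, 0), R = (0, 1) — the answer is frame-independent, so this choice is without loss of generality.
1. F is the centroid of triangle HLR ⇒ F = (1/3, 1/3)
2. Q lies on line HF with HQ:QF = 3:5 ⇒ Q = (3/4, 1/8)
line QF meets LR at T = (0, 1/2)
F = Q + t·(T−Q) with t = 5/9, so QF:FT = 5/9:4/9

QF:FT = 5/4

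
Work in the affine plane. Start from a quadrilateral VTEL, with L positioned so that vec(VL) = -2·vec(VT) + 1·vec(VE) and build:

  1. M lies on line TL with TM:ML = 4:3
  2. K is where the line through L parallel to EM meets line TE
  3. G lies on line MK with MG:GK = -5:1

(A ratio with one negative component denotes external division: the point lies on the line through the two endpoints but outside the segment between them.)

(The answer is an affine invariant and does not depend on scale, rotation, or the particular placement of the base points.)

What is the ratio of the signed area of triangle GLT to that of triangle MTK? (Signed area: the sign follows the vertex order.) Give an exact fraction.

[GLT]:[MTK] = 35/16

Set V = (0, 0), T = (1, 0), E = (0, 1), L = (-2, 1); any affine frame gives the same invariant.
1. M lies on line TL with TM:ML = 4:3 ⇒ M = (-5/7, 4/7)
2. K is where the line through L parallel to EM meets line TE ⇒ K = (-3/4, 7/4)
3. G lies on line MK with MG:GK = -5:1 ⇒ G = (-85/112, 229/112)
2·[GLT] = 35/8, 2·[MTK] = 2
[GLT]:[MTK] = 35/8:2 = 35/16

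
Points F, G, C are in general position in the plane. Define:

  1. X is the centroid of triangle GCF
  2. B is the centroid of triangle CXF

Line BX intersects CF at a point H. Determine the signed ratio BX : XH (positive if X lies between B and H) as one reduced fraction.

Choose coordinates F = (0, 0), G = (1, 0), C = (0, 1).
1. X is the centroid of triangle GCF ⇒ X = (1/3, 1/3)
2. B is the centroid of triangle CXF ⇒ B = (1/9, 4/9)
line BX meets CF at H = (0, 1/2)
X = B + t·(H−B) with t = -2, so BX:XH = -2:3

BX:XH = -2/3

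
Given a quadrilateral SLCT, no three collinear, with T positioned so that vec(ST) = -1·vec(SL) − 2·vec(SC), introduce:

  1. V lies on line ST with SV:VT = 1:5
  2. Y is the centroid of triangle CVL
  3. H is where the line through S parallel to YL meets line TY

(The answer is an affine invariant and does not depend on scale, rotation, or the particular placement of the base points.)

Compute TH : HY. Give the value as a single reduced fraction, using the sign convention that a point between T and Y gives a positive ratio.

TH:HY = 15/2

Assign S = (0, 0), L = (1, 0), C = (0, 1), T = (-1, -2) — the answer is frame-independent, so this choice is without loss of generality.
1. V lies on line ST with SV:VT = 1:5 ⇒ V = (-1/6, -1/3)
2. Y is the centroid of triangle CVL ⇒ Y = (5/18, 2/9)
3. H is where the line through S parallel to YL meets line TY ⇒ H = (13/102, -2/51)
H = T + t·(Y−T) with t = 15/17, so TH:HY = t:(1−t) = 15/17:2/17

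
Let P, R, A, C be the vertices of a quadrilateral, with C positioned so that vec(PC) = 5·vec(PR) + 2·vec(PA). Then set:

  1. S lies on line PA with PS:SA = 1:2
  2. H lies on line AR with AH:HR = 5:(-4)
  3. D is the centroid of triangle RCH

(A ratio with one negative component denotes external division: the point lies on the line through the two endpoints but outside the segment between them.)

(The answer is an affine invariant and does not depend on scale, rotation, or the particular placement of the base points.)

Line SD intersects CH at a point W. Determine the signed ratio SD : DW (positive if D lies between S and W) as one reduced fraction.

Assign P = (0, 0), R = (1, 0), A = (0, 1), C = (5, 2) — the answer is frame-independent, so this choice is without loss of generality.
1. S lies on line PA with PS:SA = 1:2 ⇒ S = (0, 1/3)
2. H lies on line AR with AH:HR = 5:(-4) ⇒ H = (5, -4)
3. D is the centroid of triangle RCH ⇒ D = (11/3, -2/3)
line SD meets CH at W = (5, -34/33)
D = S + t·(W−S) with t = 11/15, so SD:DW = 11/15:4/15

SD:DW = 11/4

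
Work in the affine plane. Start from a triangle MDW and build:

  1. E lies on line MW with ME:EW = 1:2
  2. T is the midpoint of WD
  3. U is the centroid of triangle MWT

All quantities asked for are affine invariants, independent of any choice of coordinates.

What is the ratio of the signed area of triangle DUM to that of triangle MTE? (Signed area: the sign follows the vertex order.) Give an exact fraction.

Assign M = (0, 0), D = (1, 0), W = (0, 1) — the answer is frame-independent, so this choice is without loss of generality.
1. E lies on line MW with ME:EW = 1:2 ⇒ E = (0, 1/3)
2. T is the midpoint of WD ⇒ T = (1/2, 1/2)
3. U is the centroid of triangle MWT ⇒ U = (1/6, 1/2)
2·[DUM] = 1/2, 2·[MTE] = 1/6
[DUM]:[MTE] = 1/2:1/6 = 3

[DUM]:[MTE] = 3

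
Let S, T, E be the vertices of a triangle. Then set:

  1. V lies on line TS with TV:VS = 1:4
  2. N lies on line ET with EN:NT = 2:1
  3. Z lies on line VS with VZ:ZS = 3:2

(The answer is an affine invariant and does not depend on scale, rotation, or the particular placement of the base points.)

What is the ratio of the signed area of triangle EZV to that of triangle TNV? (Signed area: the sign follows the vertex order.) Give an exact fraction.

[EZV]:[TNV] = 36/5

Choose coordinates S = (0, 0), T = (1, 0), E = (0, 1).
1. V lies on line TS with TV:VS = 1:4 ⇒ V = (4/5, 0)
2. N lies on line ET with EN:NT = 2:1 ⇒ N = (2/3, 1/3)
3. Z lies on line VS with VZ:ZS = 3:2 ⇒ Z = (8/25, 0)
2·[EZV] = 12/25, 2·[TNV] = 1/15
[EZV]:[TNV] = 12/25:1/15 = 36/5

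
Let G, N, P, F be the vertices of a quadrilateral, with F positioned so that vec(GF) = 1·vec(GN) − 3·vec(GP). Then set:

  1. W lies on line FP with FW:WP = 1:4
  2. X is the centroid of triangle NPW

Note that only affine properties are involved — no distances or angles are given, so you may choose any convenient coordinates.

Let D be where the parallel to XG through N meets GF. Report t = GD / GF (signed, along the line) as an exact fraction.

t = -2/7

Assign G = (0, 0), N = (1, 0), P = (0, 1), F = (1, -3) — the answer is frame-independent, so this choice is without loss of generality.
1. W lies on line FP with FW:WP = 1:4 ⇒ W = (4/5, -11/5)
2. X is the centroid of triangle NPW ⇒ X = (3/5, -2/5)
through N parallel to XG: direction (-3/5, 2/5); meets GF at D = (-2/7, 6/7)
D = G + t·(F−G) with t = -2/7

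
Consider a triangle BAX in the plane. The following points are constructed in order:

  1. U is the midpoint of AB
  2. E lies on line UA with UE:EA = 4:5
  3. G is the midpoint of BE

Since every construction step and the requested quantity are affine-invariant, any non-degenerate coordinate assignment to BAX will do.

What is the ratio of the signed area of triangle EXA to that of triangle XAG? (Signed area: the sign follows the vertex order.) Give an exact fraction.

Choose coordinates B = (0, 0), A = (1, 0), X = (0, 1).
1. U is the midpoint of AB ⇒ U = (1/2, 0)
2. E lies on line UA with UE:EA = 4:5 ⇒ E = (13/18, 0)
3. G is the midpoint of BE ⇒ G = (13/36, 0)
2·[EXA] = -5/18, 2·[XAG] = -23/36
[EXA]:[XAG] = -5/18:-23/36 = 10/23

[EXA]:[XAG] = 10/23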